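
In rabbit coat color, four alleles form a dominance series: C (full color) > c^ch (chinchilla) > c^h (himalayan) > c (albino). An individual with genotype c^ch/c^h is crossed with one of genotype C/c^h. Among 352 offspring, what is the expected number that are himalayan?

Cross: c^ch/c^h × C/c^h
Allele dominance: C > c^ch > c^h > c
Offspring genotypes: 1 C/c^ch, 1 c^ch/c^h, 1 C/c^h, 1 c^h/c^h
Phenotype counts: 2 full color, 1 chinchilla, 1 himalayan
himalayan: 1 out of 4 → fraction 1/4
Expected count = 1/4 × 352 = 88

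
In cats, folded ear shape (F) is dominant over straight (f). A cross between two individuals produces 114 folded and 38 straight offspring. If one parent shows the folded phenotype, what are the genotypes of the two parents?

Observed offspring: 114 folded, 38 straight
The observed ratio simplifies to 3:1. Straight (ff) offspring appear, so each parent must contribute one f allele. The parent stated to show folded carries F, so it is Ff. The other parent is then either Ff or ff: Ff × ff would give a 1:1 split, whereas Ff × Ff gives 3:1 — matching the data. So both parents are heterozygous (Ff × Ff).
Parent genotypes: Ff × Ff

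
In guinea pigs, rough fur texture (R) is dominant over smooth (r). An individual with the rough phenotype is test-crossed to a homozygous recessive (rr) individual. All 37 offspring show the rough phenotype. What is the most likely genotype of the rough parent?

Test cross: ? × rr
All offspring are rough.
If the unknown parent were heterozygous (Rr), about half of 37 offspring would be smooth; none are. The unknown parent is most likely homozygous dominant (RR).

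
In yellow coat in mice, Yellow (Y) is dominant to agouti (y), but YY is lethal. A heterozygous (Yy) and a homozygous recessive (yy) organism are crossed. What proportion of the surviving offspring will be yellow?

Cross: Yy × yy
Punnett square offspring (before lethality): 2 Yy, 2 yy
No YY offspring are produced in this cross.
yellow: 2 out of 4
Probability: 2/4 = 1/2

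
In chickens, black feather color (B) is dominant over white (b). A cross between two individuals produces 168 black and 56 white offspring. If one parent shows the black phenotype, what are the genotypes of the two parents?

Observed offspring: 168 black, 56 white
The observed ratio simplifies to 3:1. White (bb) offspring appear, so each parent must contribute one b allele. The parent stated to show black carries B, so it is Bb. The other parent is then either Bb or bb: Bb × bb would give a 1:1 split, whereas Bb × Bb gives 3:1 — matching the data. So both parents are heterozygous (Bb × Bb).
Parent genotypes: Bb × Bb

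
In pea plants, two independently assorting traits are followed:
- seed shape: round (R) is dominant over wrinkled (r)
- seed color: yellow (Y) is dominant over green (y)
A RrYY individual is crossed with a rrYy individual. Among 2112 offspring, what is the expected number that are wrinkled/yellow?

Dihybrid cross RrYY × rrYy — consider each gene separately:
seed shape: Rr × rr → 2 Rr, 2 rr → 2 R_ : 2 rr (out of 4)
seed color: YY × Yy → 2 YY, 2 Yy → 4 Y_ (out of 4)
Combine (counts out of 4 × 4 = 16): round/yellow (R_Y_) = 2×4 = 8; wrinkled/yellow (rrY_) = 2×4 = 8
Phenotype counts (out of 16): 8 round/yellow, 8 wrinkled/yellow
wrinkled/yellow: 8 out of 16 → fraction 1/2
Expected count = 1/2 × 2112 = 1056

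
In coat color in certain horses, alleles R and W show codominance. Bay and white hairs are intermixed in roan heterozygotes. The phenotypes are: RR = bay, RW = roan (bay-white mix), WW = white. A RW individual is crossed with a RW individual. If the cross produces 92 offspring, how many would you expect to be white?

Punnett square for RW × RW:
Offspring genotypes: 1 RR, 2 RW, 1 WW
Phenotype counts: 1 bay, 2 roan (bay-white mix), 1 white
white: 1 out of 4 → fraction 1/4
Expected count = 1/4 × 92 = 23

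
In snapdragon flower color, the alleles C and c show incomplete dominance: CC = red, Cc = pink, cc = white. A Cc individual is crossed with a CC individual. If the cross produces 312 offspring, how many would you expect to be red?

Punnett square for Cc × CC:
Offspring genotypes: 2 CC, 2 Cc
Phenotype counts: 2 red, 2 pink
red: 2 out of 4 → fraction 1/2
Expected count = 1/2 × 312 = 156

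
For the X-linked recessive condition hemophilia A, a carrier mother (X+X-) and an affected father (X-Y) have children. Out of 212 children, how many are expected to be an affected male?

Cross: X+X- × X-Y
Offspring: 1 X+X-, 1 X+Y, 1 X-X-, 1 X-Y
Probability of an affected male: 1/4
Expected count = 1/4 × 212 = 53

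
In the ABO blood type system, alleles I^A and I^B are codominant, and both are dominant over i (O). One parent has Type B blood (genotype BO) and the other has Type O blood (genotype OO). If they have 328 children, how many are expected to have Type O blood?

Cross: BO × OO
Possible offspring genotypes: 2 BO, 2 OO
Blood type counts: 2 Type B, 2 Type O
Probability of Type O: 2/4 = 1/2
Expected count = 1/2 × 328 = 164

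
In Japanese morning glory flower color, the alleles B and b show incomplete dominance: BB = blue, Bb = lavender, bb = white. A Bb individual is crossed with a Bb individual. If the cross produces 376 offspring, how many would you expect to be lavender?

Punnett square for Bb × Bb:
Offspring genotypes: 1 BB, 2 Bb, 1 bb
Phenotype counts: 1 blue, 2 lavender, 1 white
lavender: 2 out of 4 → fraction 1/2
Expected count = 1/2 × 376 = 188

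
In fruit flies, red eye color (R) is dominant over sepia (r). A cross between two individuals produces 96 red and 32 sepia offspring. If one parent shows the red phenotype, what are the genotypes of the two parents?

Observed offspring: 96 red, 32 sepia
The observed ratio simplifies to 3:1. Sepia (rr) offspring appear, so each parent must contribute one r allele. The parent stated to show red carries R, so it is Rr. The other parent is then either Rr or rr: Rr × rr would give a 1:1 split, whereas Rr × Rr gives 3:1 — matching the data. So both parents are heterozygous (Rr × Rr).
Parent genotypes: Rr × Rr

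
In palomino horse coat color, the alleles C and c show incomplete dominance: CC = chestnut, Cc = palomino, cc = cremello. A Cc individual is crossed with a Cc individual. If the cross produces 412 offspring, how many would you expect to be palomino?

Punnett square for Cc × Cc:
Offspring genotypes: 1 CC, 2 Cc, 1 cc
Phenotype counts: 1 chestnut, 2 palomino, 1 cremello
palomino: 2 out of 4 → fraction 1/2
Expected count = 1/2 × 412 = 206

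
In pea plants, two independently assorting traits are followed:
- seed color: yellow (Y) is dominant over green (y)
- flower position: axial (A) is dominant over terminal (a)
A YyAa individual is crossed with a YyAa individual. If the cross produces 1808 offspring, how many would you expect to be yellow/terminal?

Dihybrid cross YyAa × YyAa — consider each gene separately:
seed color: Yy × Yy → 1 YY, 2 Yy, 1 yy → 3 Y_ : 1 yy (out of 4)
flower position: Aa × Aa → 1 AA, 2 Aa, 1 aa → 3 A_ : 1 aa (out of 4)
Combine (counts out of 4 × 4 = 16): yellow/axial (Y_A_) = 3×3 = 9; yellow/terminal (Y_aa) = 3×1 = 3; green/axial (yyA_) = 1×3 = 3; green/terminal (yyaa) = 1×1 = 1
Phenotype counts (out of 16): 9 yellow/axial, 3 yellow/terminal, 3 green/axial, 1 green/terminal
yellow/terminal: 3 out of 16 → fraction 3/16
Expected count = 3/16 × 1808 = 339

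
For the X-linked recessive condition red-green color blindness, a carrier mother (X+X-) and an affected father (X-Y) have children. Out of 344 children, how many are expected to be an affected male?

Cross: X+X- × X-Y
Offspring: 1 X+X-, 1 X+Y, 1 X-X-, 1 X-Y
Probability of an affected male: 1/4
Expected count = 1/4 × 344 = 86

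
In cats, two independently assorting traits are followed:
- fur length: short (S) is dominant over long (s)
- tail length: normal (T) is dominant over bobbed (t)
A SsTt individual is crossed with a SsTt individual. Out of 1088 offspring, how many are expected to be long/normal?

Dihybrid cross SsTt × SsTt — consider each gene separately:
fur length: Ss × Ss → 1 SS, 2 Ss, 1 ss → 3 S_ : 1 ss (out of 4)
tail length: Tt × Tt → 1 TT, 2 Tt, 1 tt → 3 T_ : 1 tt (out of 4)
Combine (counts out of 4 × 4 = 16): short/normal (S_T_) = 3×3 = 9; short/bobbed (S_tt) = 3×1 = 3; long/normal (ssT_) = 1×3 = 3; long/bobbed (sstt) = 1×1 = 1
Phenotype counts (out of 16): 9 short/normal, 3 short/bobbed, 3 long/normal, 1 long/bobbed
long/normal: 3 out of 16 → fraction 3/16
Expected count = 3/16 × 1088 = 204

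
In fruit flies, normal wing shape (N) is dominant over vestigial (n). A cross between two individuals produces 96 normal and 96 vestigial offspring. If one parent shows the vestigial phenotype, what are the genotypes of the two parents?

Observed offspring: 96 normal, 96 vestigial
The observed ratio simplifies to 1:1. One parent shows vestigial, so its genotype must be nn. A 1:1 offspring split requires the other parent to be heterozygous (Nn).
Parent genotypes: nn × Nn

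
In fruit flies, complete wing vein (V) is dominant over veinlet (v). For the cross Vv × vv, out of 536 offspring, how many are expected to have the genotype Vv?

Punnett square for Vv × vv:
Offspring genotypes: 2 Vv, 2 vv
Total offspring: 4
Count with target: 2
Probability: 2/4 = 1/2
Expected count = 1/2 × 536 = 268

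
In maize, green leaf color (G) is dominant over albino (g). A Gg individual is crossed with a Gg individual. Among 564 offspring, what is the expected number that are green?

Punnett square for Gg × Gg:
Offspring genotypes: 1 GG, 2 Gg, 1 gg
green: 3, albino: 1
green: 3 out of 4 → fraction 3/4
Expected count = 3/4 × 564 = 423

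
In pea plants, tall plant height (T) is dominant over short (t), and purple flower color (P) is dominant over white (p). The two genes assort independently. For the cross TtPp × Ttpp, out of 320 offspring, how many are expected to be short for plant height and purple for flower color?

Dihybrid cross TtPp × Ttpp — consider each gene separately:
plant height: Tt × Tt → 1 TT, 2 Tt, 1 tt → 3 T_ : 1 tt (out of 4)
flower color: Pp × pp → 2 Pp, 2 pp → 2 P_ : 2 pp (out of 4)
Looking for: short (tt) and purple (P_)
P(short) = 1/4, P(purple) = 2/4
P(both) = 1/4 × 2/4 = 2/16 = 1/8
Expected count = 1/8 × 320 = 40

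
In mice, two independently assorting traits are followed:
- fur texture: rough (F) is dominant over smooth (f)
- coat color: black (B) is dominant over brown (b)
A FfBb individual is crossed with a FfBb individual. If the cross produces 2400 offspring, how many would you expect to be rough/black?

Dihybrid cross FfBb × FfBb — consider each gene separately:
fur texture: Ff × Ff → 1 FF, 2 Ff, 1 ff → 3 F_ : 1 ff (out of 4)
coat color: Bb × Bb → 1 BB, 2 Bb, 1 bb → 3 B_ : 1 bb (out of 4)
Combine (counts out of 4 × 4 = 16): rough/black (F_B_) = 3×3 = 9; rough/brown (F_bb) = 3×1 = 3; smooth/black (ffB_) = 1×3 = 3; smooth/brown (ffbb) = 1×1 = 1
Phenotype counts (out of 16): 9 rough/black, 3 rough/brown, 3 smooth/black, 1 smooth/brown
rough/black: 9 out of 16 → fraction 9/16
Expected count = 9/16 × 2400 = 1350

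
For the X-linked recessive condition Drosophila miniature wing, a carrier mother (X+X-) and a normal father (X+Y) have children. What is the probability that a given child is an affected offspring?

Cross: X+X- × X+Y
Offspring: 1 X+X+, 1 X+Y, 1 X+X-, 1 X-Y
Probability of an affected offspring: 1/4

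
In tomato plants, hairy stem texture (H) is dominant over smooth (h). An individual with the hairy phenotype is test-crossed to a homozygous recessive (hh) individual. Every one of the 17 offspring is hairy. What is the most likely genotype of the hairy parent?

Test cross: ? × hh
All offspring are hairy.
If the unknown parent were heterozygous (Hh), about half of 17 offspring would be smooth; none are. The unknown parent is most likely homozygous dominant (HH).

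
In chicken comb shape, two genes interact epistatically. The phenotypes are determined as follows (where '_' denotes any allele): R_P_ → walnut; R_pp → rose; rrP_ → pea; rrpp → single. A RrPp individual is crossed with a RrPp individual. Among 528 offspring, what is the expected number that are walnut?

Cross: RrPp × RrPp — consider each gene separately:
R gene: Rr × Rr → 1 RR, 2 Rr, 1 rr → 3 R_ : 1 rr (out of 4)
P gene: Pp × Pp → 1 PP, 2 Pp, 1 pp → 3 P_ : 1 pp (out of 4)
Genotype classes (out of 4 × 4 = 16): R_P_ = 3×3 = 9; R_pp = 3×1 = 3; rrP_ = 1×3 = 3; rrpp = 1×1 = 1
Apply the phenotype rules: R_P_ (9) → walnut; R_pp (3) → rose; rrP_ (3) → pea; rrpp (1) → single
Phenotype counts (out of 16): 9 walnut, 3 rose, 3 pea, 1 single
walnut: 9 out of 16 → fraction 9/16
Expected count = 9/16 × 528 = 297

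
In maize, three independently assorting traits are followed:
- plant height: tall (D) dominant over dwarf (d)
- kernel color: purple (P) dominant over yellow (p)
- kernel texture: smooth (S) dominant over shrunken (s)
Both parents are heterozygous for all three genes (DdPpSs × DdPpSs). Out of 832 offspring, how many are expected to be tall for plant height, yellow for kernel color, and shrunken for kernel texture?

Trihybrid cross: DdPpSs × DdPpSs
Each trait segregates independently with a 3:1 phenotypic ratio, so each gene contributes 3/4 (dominant) or 1/4 (recessive).
Target: tall (plant height), yellow (kernel color), shrunken (kernel texture)
Probability = product of independent per-trait probabilities
= 3/4 × 1/4 × 1/4 = 3/64
Expected count = 3/64 × 832 = 39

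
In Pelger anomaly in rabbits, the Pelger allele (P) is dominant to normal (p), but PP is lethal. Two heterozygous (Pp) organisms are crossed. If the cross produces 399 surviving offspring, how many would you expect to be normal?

Cross: Pp × Pp
Punnett square offspring (before lethality): 1 PP, 2 Pp, 1 pp
The PP genotype is lethal (embryos die); surviving offspring: 2 Pp, 1 pp
normal: 1 out of 3 → fraction 1/3
Expected count = 1/3 × 399 = 133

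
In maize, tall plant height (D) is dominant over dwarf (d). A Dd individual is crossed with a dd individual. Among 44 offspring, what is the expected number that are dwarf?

Punnett square for Dd × dd:
Offspring genotypes: 2 Dd, 2 dd
tall: 2, dwarf: 2
dwarf: 2 out of 4 → fraction 1/2
Expected count = 1/2 × 44 = 22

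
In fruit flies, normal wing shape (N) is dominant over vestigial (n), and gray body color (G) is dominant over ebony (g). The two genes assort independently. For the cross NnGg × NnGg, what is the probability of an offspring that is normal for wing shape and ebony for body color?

Dihybrid cross NnGg × NnGg — consider each gene separately:
wing shape: Nn × Nn → 1 NN, 2 Nn, 1 nn → 3 N_ : 1 nn (out of 4)
body color: Gg × Gg → 1 GG, 2 Gg, 1 gg → 3 G_ : 1 gg (out of 4)
Looking for: normal (N_) and ebony (gg)
P(normal) = 3/4, P(ebony) = 1/4
P(both) = 3/4 × 1/4 = 3/16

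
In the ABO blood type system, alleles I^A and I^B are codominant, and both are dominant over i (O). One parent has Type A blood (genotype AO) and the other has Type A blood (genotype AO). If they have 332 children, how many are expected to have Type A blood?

Cross: AO × AO
Possible offspring genotypes: 1 AA, 2 AO, 1 OO
Blood type counts: 3 Type A, 1 Type O
Probability of Type A: 3/4
Expected count = 3/4 × 332 = 249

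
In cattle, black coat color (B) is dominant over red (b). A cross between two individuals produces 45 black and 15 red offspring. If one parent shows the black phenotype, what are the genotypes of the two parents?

Observed offspring: 45 black, 15 red
The observed ratio simplifies to 3:1. Red (bb) offspring appear, so each parent must contribute one b allele. The parent stated to show black carries B, so it is Bb. The other parent is then either Bb or bb: Bb × bb would give a 1:1 split, whereas Bb × Bb gives 3:1 — matching the data. So both parents are heterozygous (Bb × Bb).
Parent genotypes: Bb × Bb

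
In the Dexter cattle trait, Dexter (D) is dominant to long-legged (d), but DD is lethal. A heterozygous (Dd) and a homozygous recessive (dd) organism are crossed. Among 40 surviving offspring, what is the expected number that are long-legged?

Cross: Dd × dd
Punnett square offspring (before lethality): 2 Dd, 2 dd
No DD offspring are produced in this cross.
long-legged: 2 out of 4 → fraction 1/2
Expected count = 1/2 × 40 = 20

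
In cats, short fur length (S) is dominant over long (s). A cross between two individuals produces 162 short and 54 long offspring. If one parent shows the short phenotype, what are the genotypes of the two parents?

Observed offspring: 162 short, 54 long
The observed ratio simplifies to 3:1. Long (ss) offspring appear, so each parent must contribute one s allele. The parent stated to show short carries S, so it is Ss. The other parent is then either Ss or ss: Ss × ss would give a 1:1 split, whereas Ss × Ss gives 3:1 — matching the data. So both parents are heterozygous (Ss × Ss).
Parent genotypes: Ss × Ss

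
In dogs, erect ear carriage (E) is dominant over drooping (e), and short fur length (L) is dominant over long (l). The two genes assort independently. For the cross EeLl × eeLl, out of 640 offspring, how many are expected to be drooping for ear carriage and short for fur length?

Dihybrid cross EeLl × eeLl — consider each gene separately:
ear carriage: Ee × ee → 2 Ee, 2 ee → 2 E_ : 2 ee (out of 4)
fur length: Ll × Ll → 1 LL, 2 Ll, 1 ll → 3 L_ : 1 ll (out of 4)
Looking for: drooping (ee) and short (L_)
P(drooping) = 2/4, P(short) = 3/4
P(both) = 2/4 × 3/4 = 6/16 = 3/8
Expected count = 3/8 × 640 = 240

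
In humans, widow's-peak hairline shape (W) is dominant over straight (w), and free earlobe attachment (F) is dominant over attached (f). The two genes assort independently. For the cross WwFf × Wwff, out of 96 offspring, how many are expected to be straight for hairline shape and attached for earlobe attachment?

Dihybrid cross WwFf × Wwff — consider each gene separately:
hairline shape: Ww × Ww → 1 WW, 2 Ww, 1 ww → 3 W_ : 1 ww (out of 4)
earlobe attachment: Ff × ff → 2 Ff, 2 ff → 2 F_ : 2 ff (out of 4)
Looking for: straight (ww) and attached (ff)
P(straight) = 1/4, P(attached) = 2/4
P(both) = 1/4 × 2/4 = 2/16 = 1/8
Expected count = 1/8 × 96 = 12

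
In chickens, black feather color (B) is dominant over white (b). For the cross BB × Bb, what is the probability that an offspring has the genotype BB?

Punnett square for BB × Bb:
Offspring genotypes: 2 BB, 2 Bb
Total offspring: 4
Count with target: 2
Probability: 2/4 = 1/2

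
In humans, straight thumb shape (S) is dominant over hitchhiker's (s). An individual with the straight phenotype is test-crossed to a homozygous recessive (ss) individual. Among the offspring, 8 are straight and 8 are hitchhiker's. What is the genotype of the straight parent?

Test cross: ? × ss
Offspring: 8 straight, 8 hitchhiker's — approximately 1:1.
A 1:1 ratio in a test cross indicates the unknown parent is heterozygous (Ss).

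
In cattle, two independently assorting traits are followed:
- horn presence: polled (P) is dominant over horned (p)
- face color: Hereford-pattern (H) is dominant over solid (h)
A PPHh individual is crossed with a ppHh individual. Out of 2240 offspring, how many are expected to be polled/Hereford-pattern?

Dihybrid cross PPHh × ppHh — consider each gene separately:
horn presence: PP × pp → 4 Pp → 4 P_ (out of 4)
face color: Hh × Hh → 1 HH, 2 Hh, 1 hh → 3 H_ : 1 hh (out of 4)
Combine (counts out of 4 × 4 = 16): polled/Hereford-pattern (P_H_) = 4×3 = 12; polled/solid (P_hh) = 4×1 = 4
Phenotype counts (out of 16): 12 polled/Hereford-pattern, 4 polled/solid
polled/Hereford-pattern: 12 out of 16 → fraction 3/4
Expected count = 3/4 × 2240 = 1680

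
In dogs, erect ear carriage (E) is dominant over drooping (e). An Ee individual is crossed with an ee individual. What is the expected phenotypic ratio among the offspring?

Punnett square for Ee × ee:
Offspring genotypes: 2 Ee, 2 ee
erect: 2, drooping: 2
Ratio: 1:1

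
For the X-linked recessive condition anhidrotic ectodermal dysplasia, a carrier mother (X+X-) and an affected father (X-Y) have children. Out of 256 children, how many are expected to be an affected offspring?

Cross: X+X- × X-Y
Offspring: 1 X+X-, 1 X+Y, 1 X-X-, 1 X-Y
Probability of an affected offspring: 2/4 = 1/2
Expected count = 1/2 × 256 = 128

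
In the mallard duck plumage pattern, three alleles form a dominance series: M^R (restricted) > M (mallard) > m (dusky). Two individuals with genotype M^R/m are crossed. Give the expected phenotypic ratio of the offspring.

Cross: M^R/m × M^R/m
Allele dominance: M^R > M > m
Offspring genotypes: 1 M^R/M^R, 2 M^R/m, 1 m/m
Phenotype counts: 3 restricted, 1 dusky
Ratio: 3 restricted : 1 dusky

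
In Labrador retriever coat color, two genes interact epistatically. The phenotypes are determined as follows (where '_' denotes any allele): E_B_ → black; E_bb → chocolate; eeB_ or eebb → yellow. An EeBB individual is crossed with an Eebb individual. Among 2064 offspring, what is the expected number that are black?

Cross: EeBB × Eebb — consider each gene separately:
E gene: Ee × Ee → 1 EE, 2 Ee, 1 ee → 3 E_ : 1 ee (out of 4)
B gene: BB × bb → 4 Bb → 4 B_ (out of 4)
Genotype classes (out of 4 × 4 = 16): E_B_ = 3×4 = 12; eeB_ = 1×4 = 4
Apply the phenotype rules: E_B_ (12) → black; eeB_ (4) → yellow
Phenotype counts (out of 16): 12 black, 4 yellow
black: 12 out of 16 → fraction 3/4
Expected count = 3/4 × 2064 = 1548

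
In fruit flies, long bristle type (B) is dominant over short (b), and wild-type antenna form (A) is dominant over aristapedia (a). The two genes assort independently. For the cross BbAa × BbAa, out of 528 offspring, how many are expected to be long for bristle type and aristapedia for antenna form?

Dihybrid cross BbAa × BbAa — consider each gene separately:
bristle type: Bb × Bb → 1 BB, 2 Bb, 1 bb → 3 B_ : 1 bb (out of 4)
antenna form: Aa × Aa → 1 AA, 2 Aa, 1 aa → 3 A_ : 1 aa (out of 4)
Looking for: long (B_) and aristapedia (aa)
P(long) = 3/4, P(aristapedia) = 1/4
P(both) = 3/4 × 1/4 = 3/16
Expected count = 3/16 × 528 = 99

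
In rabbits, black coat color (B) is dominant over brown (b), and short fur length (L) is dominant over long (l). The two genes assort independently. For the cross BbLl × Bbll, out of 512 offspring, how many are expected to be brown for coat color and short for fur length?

Dihybrid cross BbLl × Bbll — consider each gene separately:
coat color: Bb × Bb → 1 BB, 2 Bb, 1 bb → 3 B_ : 1 bb (out of 4)
fur length: Ll × ll → 2 Ll, 2 ll → 2 L_ : 2 ll (out of 4)
Looking for: brown (bb) and short (L_)
P(brown) = 1/4, P(short) = 2/4
P(both) = 1/4 × 2/4 = 2/16 = 1/8
Expected count = 1/8 × 512 = 64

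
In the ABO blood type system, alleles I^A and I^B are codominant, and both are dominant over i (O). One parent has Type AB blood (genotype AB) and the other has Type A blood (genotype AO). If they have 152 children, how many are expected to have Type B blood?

Cross: AB × AO
Possible offspring genotypes: 1 AA, 1 AO, 1 AB, 1 BO
Blood type counts: 2 Type A, 1 Type AB, 1 Type B
Probability of Type B: 1/4
Expected count = 1/4 × 152 = 38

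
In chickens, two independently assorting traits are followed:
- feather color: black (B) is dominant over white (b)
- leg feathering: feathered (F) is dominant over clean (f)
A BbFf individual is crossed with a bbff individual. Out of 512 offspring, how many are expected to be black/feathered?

Dihybrid cross BbFf × bbff — consider each gene separately:
feather color: Bb × bb → 2 Bb, 2 bb → 2 B_ : 2 bb (out of 4)
leg feathering: Ff × ff → 2 Ff, 2 ff → 2 F_ : 2 ff (out of 4)
Combine (counts out of 4 × 4 = 16): black/feathered (B_F_) = 2×2 = 4; black/clean (B_ff) = 2×2 = 4; white/feathered (bbF_) = 2×2 = 4; white/clean (bbff) = 2×2 = 4
Phenotype counts (out of 16): 4 black/feathered, 4 black/clean, 4 white/feathered, 4 white/clean
black/feathered: 4 out of 16 → fraction 1/4
Expected count = 1/4 × 512 = 128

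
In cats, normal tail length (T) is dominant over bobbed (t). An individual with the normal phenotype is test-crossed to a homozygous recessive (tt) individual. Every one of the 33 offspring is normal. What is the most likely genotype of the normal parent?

Test cross: ? × tt
All offspring are normal.
If the unknown parent were heterozygous (Tt), about half of 33 offspring would be bobbed; none are. The unknown parent is most likely homozygous dominant (TT).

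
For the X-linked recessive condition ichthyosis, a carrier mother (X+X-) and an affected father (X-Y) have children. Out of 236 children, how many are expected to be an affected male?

Cross: X+X- × X-Y
Offspring: 1 X+X-, 1 X+Y, 1 X-X-, 1 X-Y
Probability of an affected male: 1/4
Expected count = 1/4 × 236 = 59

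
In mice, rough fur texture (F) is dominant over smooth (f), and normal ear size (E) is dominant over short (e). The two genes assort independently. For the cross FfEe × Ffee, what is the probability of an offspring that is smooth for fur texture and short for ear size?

Dihybrid cross FfEe × Ffee — consider each gene separately:
fur texture: Ff × Ff → 1 FF, 2 Ff, 1 ff → 3 F_ : 1 ff (out of 4)
ear size: Ee × ee → 2 Ee, 2 ee → 2 E_ : 2 ee (out of 4)
Looking for: smooth (ff) and short (ee)
P(smooth) = 1/4, P(short) = 2/4
P(both) = 1/4 × 2/4 = 2/16 = 1/8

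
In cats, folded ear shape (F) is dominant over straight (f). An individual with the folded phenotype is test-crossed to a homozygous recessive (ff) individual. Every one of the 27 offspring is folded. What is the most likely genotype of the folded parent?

Test cross: ? × ff
All offspring are folded.
If the unknown parent were heterozygous (Ff), about half of 27 offspring would be straight; none are. The unknown parent is most likely homozygous dominant (FF).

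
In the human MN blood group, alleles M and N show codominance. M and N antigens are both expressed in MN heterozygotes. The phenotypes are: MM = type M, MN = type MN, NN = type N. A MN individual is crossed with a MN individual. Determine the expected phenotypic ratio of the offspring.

Punnett square for MN × MN:
Offspring genotypes: 1 MM, 2 MN, 1 NN
Phenotype counts: 1 type M, 2 type MN, 1 type N
Ratio: 1 type M : 2 type MN : 1 type N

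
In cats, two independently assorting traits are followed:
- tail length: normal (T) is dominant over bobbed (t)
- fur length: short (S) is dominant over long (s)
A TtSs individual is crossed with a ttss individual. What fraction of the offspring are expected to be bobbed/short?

Dihybrid cross TtSs × ttss — consider each gene separately:
tail length: Tt × tt → 2 Tt, 2 tt → 2 T_ : 2 tt (out of 4)
fur length: Ss × ss → 2 Ss, 2 ss → 2 S_ : 2 ss (out of 4)
Combine (counts out of 4 × 4 = 16): normal/short (T_S_) = 2×2 = 4; normal/long (T_ss) = 2×2 = 4; bobbed/short (ttS_) = 2×2 = 4; bobbed/long (ttss) = 2×2 = 4
Phenotype counts (out of 16): 4 normal/short, 4 normal/long, 4 bobbed/short, 4 bobbed/long
bobbed/short: 4 out of 16
Probability: 4/16 = 1/4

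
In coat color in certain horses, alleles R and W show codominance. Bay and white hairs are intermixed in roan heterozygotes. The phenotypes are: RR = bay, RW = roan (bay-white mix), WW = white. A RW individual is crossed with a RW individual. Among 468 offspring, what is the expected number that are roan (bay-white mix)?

Punnett square for RW × RW:
Offspring genotypes: 1 RR, 2 RW, 1 WW
Phenotype counts: 1 bay, 2 roan (bay-white mix), 1 white
roan (bay-white mix): 2 out of 4 → fraction 1/2
Expected count = 1/2 × 468 = 234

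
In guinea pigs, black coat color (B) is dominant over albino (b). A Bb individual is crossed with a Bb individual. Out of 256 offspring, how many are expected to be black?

Punnett square for Bb × Bb:
Offspring genotypes: 1 BB, 2 Bb, 1 bb
black: 3, albino: 1
black: 3 out of 4 → fraction 3/4
Expected count = 3/4 × 256 = 192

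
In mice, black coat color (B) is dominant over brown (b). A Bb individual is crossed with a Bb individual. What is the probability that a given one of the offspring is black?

Punnett square for Bb × Bb:
Offspring genotypes: 1 BB, 2 Bb, 1 bb
black: 3, brown: 1
black: 3 out of 4
Probability: 3/4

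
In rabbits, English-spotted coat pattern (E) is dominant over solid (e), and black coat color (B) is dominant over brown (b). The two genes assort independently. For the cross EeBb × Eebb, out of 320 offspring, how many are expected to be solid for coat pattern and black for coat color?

Dihybrid cross EeBb × Eebb — consider each gene separately:
coat pattern: Ee × Ee → 1 EE, 2 Ee, 1 ee → 3 E_ : 1 ee (out of 4)
coat color: Bb × bb → 2 Bb, 2 bb → 2 B_ : 2 bb (out of 4)
Looking for: solid (ee) and black (B_)
P(solid) = 1/4, P(black) = 2/4
P(both) = 1/4 × 2/4 = 2/16 = 1/8
Expected count = 1/8 × 320 = 40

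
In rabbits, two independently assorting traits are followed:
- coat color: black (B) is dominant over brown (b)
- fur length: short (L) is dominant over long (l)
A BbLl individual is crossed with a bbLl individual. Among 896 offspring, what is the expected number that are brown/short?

Dihybrid cross BbLl × bbLl — consider each gene separately:
coat color: Bb × bb → 2 Bb, 2 bb → 2 B_ : 2 bb (out of 4)
fur length: Ll × Ll → 1 LL, 2 Ll, 1 ll → 3 L_ : 1 ll (out of 4)
Combine (counts out of 4 × 4 = 16): black/short (B_L_) = 2×3 = 6; black/long (B_ll) = 2×1 = 2; brown/short (bbL_) = 2×3 = 6; brown/long (bbll) = 2×1 = 2
Phenotype counts (out of 16): 6 black/short, 2 black/long, 6 brown/short, 2 brown/long
brown/short: 6 out of 16 → fraction 3/8
Expected count = 3/8 × 896 = 336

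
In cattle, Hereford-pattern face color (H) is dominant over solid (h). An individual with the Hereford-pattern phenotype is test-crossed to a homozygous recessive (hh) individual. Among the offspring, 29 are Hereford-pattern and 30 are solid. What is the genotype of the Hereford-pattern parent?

Test cross: ? × hh
Offspring: 29 Hereford-pattern, 30 solid — approximately 1:1.
A 1:1 ratio in a test cross indicates the unknown parent is heterozygous (Hh).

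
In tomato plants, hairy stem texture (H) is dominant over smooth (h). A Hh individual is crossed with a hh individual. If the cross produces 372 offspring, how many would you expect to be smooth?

Punnett square for Hh × hh:
Offspring genotypes: 2 Hh, 2 hh
hairy: 2, smooth: 2
smooth: 2 out of 4 → fraction 1/2
Expected count = 1/2 × 372 = 186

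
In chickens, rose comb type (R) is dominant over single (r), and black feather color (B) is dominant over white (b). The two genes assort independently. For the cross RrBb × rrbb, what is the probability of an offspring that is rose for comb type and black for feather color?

Dihybrid cross RrBb × rrbb — consider each gene separately:
comb type: Rr × rr → 2 Rr, 2 rr → 2 R_ : 2 rr (out of 4)
feather color: Bb × bb → 2 Bb, 2 bb → 2 B_ : 2 bb (out of 4)
Looking for: rose (R_) and black (B_)
P(rose) = 2/4, P(black) = 2/4
P(both) = 2/4 × 2/4 = 4/16 = 1/4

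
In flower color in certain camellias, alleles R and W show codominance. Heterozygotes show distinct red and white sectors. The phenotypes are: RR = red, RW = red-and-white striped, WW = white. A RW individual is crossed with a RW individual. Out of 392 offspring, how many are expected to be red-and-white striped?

Punnett square for RW × RW:
Offspring genotypes: 1 RR, 2 RW, 1 WW
Phenotype counts: 1 red, 2 red-and-white striped, 1 white
red-and-white striped: 2 out of 4 → fraction 1/2
Expected count = 1/2 × 392 = 196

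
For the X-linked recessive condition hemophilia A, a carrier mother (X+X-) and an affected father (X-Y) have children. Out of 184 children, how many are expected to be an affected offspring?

Cross: X+X- × X-Y
Offspring: 1 X+X-, 1 X+Y, 1 X-X-, 1 X-Y
Probability of an affected offspring: 2/4 = 1/2
Expected count = 1/2 × 184 = 92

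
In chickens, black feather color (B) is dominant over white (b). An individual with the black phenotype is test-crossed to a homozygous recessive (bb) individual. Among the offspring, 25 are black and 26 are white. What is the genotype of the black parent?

Test cross: ? × bb
Offspring: 25 black, 26 white — approximately 1:1.
A 1:1 ratio in a test cross indicates the unknown parent is heterozygous (Bb).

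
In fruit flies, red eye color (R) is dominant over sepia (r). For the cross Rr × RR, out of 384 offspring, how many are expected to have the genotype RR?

Punnett square for Rr × RR:
Offspring genotypes: 2 RR, 2 Rr
Total offspring: 4
Count with target: 2
Probability: 2/4 = 1/2
Expected count = 1/2 × 384 = 192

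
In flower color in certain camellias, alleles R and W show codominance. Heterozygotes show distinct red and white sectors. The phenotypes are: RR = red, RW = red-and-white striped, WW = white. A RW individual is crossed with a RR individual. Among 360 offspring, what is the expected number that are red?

Punnett square for RW × RR:
Offspring genotypes: 2 RR, 2 RW
Phenotype counts: 2 red, 2 red-and-white striped
red: 2 out of 4 → fraction 1/2
Expected count = 1/2 × 360 = 180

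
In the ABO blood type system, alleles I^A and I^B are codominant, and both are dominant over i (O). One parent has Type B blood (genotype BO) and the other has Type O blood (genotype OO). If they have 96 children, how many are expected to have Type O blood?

Cross: BO × OO
Possible offspring genotypes: 2 BO, 2 OO
Blood type counts: 2 Type B, 2 Type O
Probability of Type O: 2/4 = 1/2
Expected count = 1/2 × 96 = 48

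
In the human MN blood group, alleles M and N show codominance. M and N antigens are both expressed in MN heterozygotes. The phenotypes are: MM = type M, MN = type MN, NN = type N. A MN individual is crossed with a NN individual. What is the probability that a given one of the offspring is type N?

Punnett square for MN × NN:
Offspring genotypes: 2 MN, 2 NN
Phenotype counts: 2 type MN, 2 type N
type N: 2 out of 4
Probability: 2/4 = 1/2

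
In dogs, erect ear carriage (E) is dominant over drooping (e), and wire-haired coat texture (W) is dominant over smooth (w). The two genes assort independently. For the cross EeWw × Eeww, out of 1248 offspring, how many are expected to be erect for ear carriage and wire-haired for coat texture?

Dihybrid cross EeWw × Eeww — consider each gene separately:
ear carriage: Ee × Ee → 1 EE, 2 Ee, 1 ee → 3 E_ : 1 ee (out of 4)
coat texture: Ww × ww → 2 Ww, 2 ww → 2 W_ : 2 ww (out of 4)
Looking for: erect (E_) and wire-haired (W_)
P(erect) = 3/4, P(wire-haired) = 2/4
P(both) = 3/4 × 2/4 = 6/16 = 3/8
Expected count = 3/8 × 1248 = 468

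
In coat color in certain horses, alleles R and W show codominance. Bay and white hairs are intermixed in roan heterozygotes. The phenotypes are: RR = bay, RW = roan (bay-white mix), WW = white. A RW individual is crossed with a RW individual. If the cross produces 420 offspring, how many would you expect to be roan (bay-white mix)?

Punnett square for RW × RW:
Offspring genotypes: 1 RR, 2 RW, 1 WW
Phenotype counts: 1 bay, 2 roan (bay-white mix), 1 white
roan (bay-white mix): 2 out of 4 → fraction 1/2
Expected count = 1/2 × 420 = 210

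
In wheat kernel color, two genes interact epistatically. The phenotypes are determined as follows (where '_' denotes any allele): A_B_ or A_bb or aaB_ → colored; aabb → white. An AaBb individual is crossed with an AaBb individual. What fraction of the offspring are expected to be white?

Cross: AaBb × AaBb — consider each gene separately:
A gene: Aa × Aa → 1 AA, 2 Aa, 1 aa → 3 A_ : 1 aa (out of 4)
B gene: Bb × Bb → 1 BB, 2 Bb, 1 bb → 3 B_ : 1 bb (out of 4)
Genotype classes (out of 4 × 4 = 16): A_B_ = 3×3 = 9; A_bb = 3×1 = 3; aaB_ = 1×3 = 3; aabb = 1×1 = 1
Apply the phenotype rules: A_B_ (9) + A_bb (3) + aaB_ (3) → colored; aabb (1) → white
Phenotype counts (out of 16): 15 colored, 1 white
white: 1 out of 16
Probability: 1/16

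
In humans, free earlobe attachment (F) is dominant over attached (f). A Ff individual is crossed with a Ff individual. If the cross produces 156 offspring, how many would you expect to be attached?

Punnett square for Ff × Ff:
Offspring genotypes: 1 FF, 2 Ff, 1 ff
free: 3, attached: 1
attached: 1 out of 4 → fraction 1/4
Expected count = 1/4 × 156 = 39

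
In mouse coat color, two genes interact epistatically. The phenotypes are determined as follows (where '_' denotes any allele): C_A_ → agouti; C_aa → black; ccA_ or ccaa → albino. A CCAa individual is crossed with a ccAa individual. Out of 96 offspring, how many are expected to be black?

Cross: CCAa × ccAa — consider each gene separately:
C gene: CC × cc → 4 Cc → 4 C_ (out of 4)
A gene: Aa × Aa → 1 AA, 2 Aa, 1 aa → 3 A_ : 1 aa (out of 4)
Genotype classes (out of 4 × 4 = 16): C_A_ = 4×3 = 12; C_aa = 4×1 = 4
Apply the phenotype rules: C_A_ (12) → agouti; C_aa (4) → black
Phenotype counts (out of 16): 12 agouti, 4 black
black: 4 out of 16 → fraction 1/4
Expected count = 1/4 × 96 = 24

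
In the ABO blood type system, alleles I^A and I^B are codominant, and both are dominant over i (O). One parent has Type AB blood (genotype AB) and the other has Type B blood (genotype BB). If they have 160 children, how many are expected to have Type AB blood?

Cross: AB × BB
Possible offspring genotypes: 2 AB, 2 BB
Blood type counts: 2 Type AB, 2 Type B
Probability of Type AB: 2/4 = 1/2
Expected count = 1/2 × 160 = 80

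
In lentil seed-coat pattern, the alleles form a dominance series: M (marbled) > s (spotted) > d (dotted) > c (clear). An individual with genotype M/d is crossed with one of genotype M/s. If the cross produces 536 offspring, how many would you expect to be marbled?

Cross: M/d × M/s
Allele dominance: M > s > d > c
Offspring genotypes: 1 M/M, 1 M/s, 1 M/d, 1 s/d
Phenotype counts: 3 marbled, 1 spotted
marbled: 3 out of 4 → fraction 3/4
Expected count = 3/4 × 536 = 402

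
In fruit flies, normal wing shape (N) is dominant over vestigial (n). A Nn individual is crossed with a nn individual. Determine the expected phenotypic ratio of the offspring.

Punnett square for Nn × nn:
Offspring genotypes: 2 Nn, 2 nn
normal: 2, vestigial: 2
Ratio: 1:1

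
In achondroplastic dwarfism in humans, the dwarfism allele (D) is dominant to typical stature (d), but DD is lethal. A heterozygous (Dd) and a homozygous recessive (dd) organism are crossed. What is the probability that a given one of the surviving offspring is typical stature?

Cross: Dd × dd
Punnett square offspring (before lethality): 2 Dd, 2 dd
No DD offspring are produced in this cross.
typical stature: 2 out of 4
Probability: 2/4 = 1/2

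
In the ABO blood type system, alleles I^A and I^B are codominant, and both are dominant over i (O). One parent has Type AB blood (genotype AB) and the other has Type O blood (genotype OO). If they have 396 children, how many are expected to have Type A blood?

Cross: AB × OO
Possible offspring genotypes: 2 AO, 2 BO
Blood type counts: 2 Type A, 2 Type B
Probability of Type A: 2/4 = 1/2
Expected count = 1/2 × 396 = 198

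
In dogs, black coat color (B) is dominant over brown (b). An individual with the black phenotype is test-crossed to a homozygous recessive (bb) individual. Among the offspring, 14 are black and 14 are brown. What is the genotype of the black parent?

Test cross: ? × bb
Offspring: 14 black, 14 brown — approximately 1:1.
A 1:1 ratio in a test cross indicates the unknown parent is heterozygous (Bb).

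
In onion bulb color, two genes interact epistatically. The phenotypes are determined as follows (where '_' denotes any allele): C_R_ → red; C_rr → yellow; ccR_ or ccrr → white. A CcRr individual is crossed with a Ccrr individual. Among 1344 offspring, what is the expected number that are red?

Cross: CcRr × Ccrr — consider each gene separately:
C gene: Cc × Cc → 1 CC, 2 Cc, 1 cc → 3 C_ : 1 cc (out of 4)
R gene: Rr × rr → 2 Rr, 2 rr → 2 R_ : 2 rr (out of 4)
Genotype classes (out of 4 × 4 = 16): C_R_ = 3×2 = 6; C_rr = 3×2 = 6; ccR_ = 1×2 = 2; ccrr = 1×2 = 2
Apply the phenotype rules: C_R_ (6) → red; C_rr (6) → yellow; ccR_ (2) + ccrr (2) → white
Phenotype counts (out of 16): 6 red, 6 yellow, 4 white
red: 6 out of 16 → fraction 3/8
Expected count = 3/8 × 1344 = 504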